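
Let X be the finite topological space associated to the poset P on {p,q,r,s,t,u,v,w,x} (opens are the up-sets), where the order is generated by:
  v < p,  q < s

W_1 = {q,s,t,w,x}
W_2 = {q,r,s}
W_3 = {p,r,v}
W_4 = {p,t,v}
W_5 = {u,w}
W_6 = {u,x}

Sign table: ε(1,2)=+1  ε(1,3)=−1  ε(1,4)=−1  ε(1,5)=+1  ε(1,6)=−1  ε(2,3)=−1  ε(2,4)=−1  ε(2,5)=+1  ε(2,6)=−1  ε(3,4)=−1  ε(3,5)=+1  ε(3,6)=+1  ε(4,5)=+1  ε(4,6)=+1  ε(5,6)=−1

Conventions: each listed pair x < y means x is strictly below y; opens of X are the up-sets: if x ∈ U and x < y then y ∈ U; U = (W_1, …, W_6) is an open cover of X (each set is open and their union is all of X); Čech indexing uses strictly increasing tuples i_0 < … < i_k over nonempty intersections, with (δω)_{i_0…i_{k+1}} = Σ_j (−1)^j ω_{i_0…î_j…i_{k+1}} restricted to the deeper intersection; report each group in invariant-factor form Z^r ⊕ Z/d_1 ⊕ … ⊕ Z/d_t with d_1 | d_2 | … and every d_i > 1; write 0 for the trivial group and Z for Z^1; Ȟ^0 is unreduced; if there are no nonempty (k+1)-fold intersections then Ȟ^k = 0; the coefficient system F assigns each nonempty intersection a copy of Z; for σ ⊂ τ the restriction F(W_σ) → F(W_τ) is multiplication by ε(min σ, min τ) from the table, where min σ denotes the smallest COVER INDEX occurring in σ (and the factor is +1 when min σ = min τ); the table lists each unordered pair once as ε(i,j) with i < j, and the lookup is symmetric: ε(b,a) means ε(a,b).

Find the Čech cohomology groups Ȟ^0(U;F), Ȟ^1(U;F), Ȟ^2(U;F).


Ȟ^0 ≅ 0; Ȟ^1 ≅ Z ⊕ Z/2; Ȟ^2 ≅ 0

nonempty intersections:
  W12={q,s} W14={t} W15={w} W16={x} W23={r} W34={p,v} W56={u}
C dims 6,7; δ0: rk 6, SNF 1^5·2
Ȟ^0: (6−6)−0=0 ⇒ 0
Ȟ^1: (7−0)−6=1 plus torsion [2] ⇒ Z ⊕ Z/2
Ȟ^2: (0−0)−0=0 ⇒ 0


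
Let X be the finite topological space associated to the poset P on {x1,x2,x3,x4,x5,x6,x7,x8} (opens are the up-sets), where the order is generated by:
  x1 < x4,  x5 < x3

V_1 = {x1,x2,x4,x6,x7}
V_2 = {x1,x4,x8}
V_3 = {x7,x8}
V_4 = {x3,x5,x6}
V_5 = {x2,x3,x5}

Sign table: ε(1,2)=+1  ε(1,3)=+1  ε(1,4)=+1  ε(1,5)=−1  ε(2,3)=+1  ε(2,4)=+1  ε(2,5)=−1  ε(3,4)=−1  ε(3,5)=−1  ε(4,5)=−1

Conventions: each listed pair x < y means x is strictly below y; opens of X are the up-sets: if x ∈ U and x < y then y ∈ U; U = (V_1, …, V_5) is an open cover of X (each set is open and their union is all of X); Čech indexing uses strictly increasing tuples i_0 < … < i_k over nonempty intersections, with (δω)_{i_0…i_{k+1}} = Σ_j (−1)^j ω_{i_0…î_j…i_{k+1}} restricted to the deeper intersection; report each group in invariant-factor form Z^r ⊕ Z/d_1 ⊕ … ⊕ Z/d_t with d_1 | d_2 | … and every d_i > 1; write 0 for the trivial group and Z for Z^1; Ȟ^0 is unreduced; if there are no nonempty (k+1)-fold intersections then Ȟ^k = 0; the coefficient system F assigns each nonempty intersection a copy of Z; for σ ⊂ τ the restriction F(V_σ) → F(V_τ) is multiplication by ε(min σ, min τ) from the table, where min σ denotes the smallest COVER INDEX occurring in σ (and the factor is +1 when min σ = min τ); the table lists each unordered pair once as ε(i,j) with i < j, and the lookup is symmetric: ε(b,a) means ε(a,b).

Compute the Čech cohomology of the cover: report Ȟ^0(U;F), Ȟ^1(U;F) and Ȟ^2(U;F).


Ȟ^0 = Z,  Ȟ^1 = Z^2,  Ȟ^2 = 0

intersection data:
  V12={x1,x4} V13={x7} V14={x6} V15={x2} V23={x8} V45={x3,x5}
C dims 5,6; δ0: rk 4, SNF 1^4
Ȟ^0 = (5 − 4) − 0 = 1, so Ȟ^0 ≅ Z
Ȟ^1 = (6 − 0) − 4 = 2, so Ȟ^1 ≅ Z^2
Ȟ^2 = (0 − 0) − 0 = 0, so Ȟ^2 ≅ 0


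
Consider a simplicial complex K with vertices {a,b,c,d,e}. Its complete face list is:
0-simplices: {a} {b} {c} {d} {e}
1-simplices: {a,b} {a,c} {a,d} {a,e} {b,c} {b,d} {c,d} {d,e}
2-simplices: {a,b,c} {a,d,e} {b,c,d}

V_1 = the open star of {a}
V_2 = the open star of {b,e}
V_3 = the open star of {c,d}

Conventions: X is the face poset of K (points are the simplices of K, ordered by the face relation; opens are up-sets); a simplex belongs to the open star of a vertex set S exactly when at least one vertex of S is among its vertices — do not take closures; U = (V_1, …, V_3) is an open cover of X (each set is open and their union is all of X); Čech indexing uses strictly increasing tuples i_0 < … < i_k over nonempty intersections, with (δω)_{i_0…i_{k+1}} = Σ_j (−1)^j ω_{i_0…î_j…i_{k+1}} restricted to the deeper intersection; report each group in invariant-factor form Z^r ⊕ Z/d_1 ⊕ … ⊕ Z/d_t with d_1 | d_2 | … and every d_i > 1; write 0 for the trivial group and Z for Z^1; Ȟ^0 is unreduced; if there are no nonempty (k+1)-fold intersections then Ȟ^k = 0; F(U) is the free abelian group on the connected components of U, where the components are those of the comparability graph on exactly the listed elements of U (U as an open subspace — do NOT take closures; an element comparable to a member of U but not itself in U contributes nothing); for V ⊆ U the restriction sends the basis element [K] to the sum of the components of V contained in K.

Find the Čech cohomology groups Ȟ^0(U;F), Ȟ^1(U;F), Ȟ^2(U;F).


Ȟ^0(U;F) ≅ Z; Ȟ^1(U;F) ≅ Z; Ȟ^2(U;F) ≅ 0

nerve of the cover:
  V1={{a},{a,b},{a,c},{a,d},{a,e},{a,b,c},{a,d,e}} V2={{b},{e},{a,b},{a,e},{b,c},{b,d},{d,e},{a,b,c},{a,d,e},{b,c,d}} V3={{c},{d},{a,c},{a,d},{b,c},{b,d},{c,d},{d,e},{a,b,c},{a,d,e},{b,c,d}}
  V12={{a,b},{a,e},{a,b,c},{a,d,e}} V13={{a,c},{a,d},{a,b,c},{a,d,e}} V23={{b,c},{b,d},{d,e},{a,b,c},{a,d,e},{b,c,d}}
  V123={{a,b,c},{a,d,e}}
components per intersection:
  V1: {{a},{a,b},{a,c},{a,d},{a,e},{a,b,c},{a,d,e}}
  V2: {{b},{a,b},{b,c},{b,d},{a,b,c},{b,c,d}} {{e},{a,e},{d,e},{a,d,e}}
  V3: {{c},{d},{a,c},{a,d},{b,c},{b,d},{c,d},{d,e},{a,b,c},{a,d,e},{b,c,d}}
  V12: {{a,b},{a,b,c}} {{a,e},{a,d,e}}
  V13: {{a,c},{a,b,c}} {{a,d},{a,d,e}}
  V23: {{b,c},{b,d},{a,b,c},{b,c,d}} {{d,e},{a,d,e}}
  V123: {{a,b,c}} {{a,d,e}}
C dims 4,6,2; δ0: rk 3, SNF 1^3; δ1: rk 2, SNF 1^2
Ȟ^0 = (4 − 3) − 0 = 1, so Ȟ^0 ≅ Z
Ȟ^1 = (6 − 2) − 3 = 1, so Ȟ^1 ≅ Z
Ȟ^2 = (2 − 0) − 2 = 0, so Ȟ^2 ≅ 0


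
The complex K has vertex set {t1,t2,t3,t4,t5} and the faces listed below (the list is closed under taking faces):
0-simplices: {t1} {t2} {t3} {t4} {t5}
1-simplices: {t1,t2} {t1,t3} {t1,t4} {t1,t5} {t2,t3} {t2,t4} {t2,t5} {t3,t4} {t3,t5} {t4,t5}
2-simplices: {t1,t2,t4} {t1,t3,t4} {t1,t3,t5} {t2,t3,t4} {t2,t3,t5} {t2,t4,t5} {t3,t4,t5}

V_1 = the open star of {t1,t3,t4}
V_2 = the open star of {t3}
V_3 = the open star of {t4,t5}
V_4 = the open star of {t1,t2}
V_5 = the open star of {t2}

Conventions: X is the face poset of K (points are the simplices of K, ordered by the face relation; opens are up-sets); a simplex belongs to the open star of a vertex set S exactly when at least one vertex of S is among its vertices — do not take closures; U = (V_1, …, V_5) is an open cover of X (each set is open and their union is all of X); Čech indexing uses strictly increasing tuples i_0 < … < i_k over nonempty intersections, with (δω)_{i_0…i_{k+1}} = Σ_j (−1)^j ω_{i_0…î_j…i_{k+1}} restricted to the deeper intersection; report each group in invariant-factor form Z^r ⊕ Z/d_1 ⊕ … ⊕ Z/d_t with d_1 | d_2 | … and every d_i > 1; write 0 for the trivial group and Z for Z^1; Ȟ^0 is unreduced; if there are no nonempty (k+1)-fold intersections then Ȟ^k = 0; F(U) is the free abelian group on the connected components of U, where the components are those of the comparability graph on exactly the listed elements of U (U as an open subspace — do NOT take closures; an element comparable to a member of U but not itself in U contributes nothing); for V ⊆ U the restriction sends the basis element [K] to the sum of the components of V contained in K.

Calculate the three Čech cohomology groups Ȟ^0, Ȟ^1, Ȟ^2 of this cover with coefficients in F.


Ȟ^0(U;F) ≅ Z; Ȟ^1(U;F) ≅ 0; Ȟ^2(U;F) ≅ Z

nerve of the cover:
  V1={{t1},{t3},{t4},{t1,t2},{t1,t3},{t1,t4},{t1,t5},{t2,t3},{t2,t4},{t3,t4},{t3,t5},{t4,t5},{t1,t2,t4},{t1,t3,t4},{t1,t3,t5},{t2,t3,t4},{t2,t3,t5},{t2,t4,t5},{t3,t4,t5}} V2={{t3},{t1,t3},{t2,t3},{t3,t4},{t3,t5},{t1,t3,t4},{t1,t3,t5},{t2,t3,t4},{t2,t3,t5},{t3,t4,t5}} V3={{t4},{t5},{t1,t4},{t1,t5},{t2,t4},{t2,t5},{t3,t4},{t3,t5},{t4,t5},{t1,t2,t4},{t1,t3,t4},{t1,t3,t5},{t2,t3,t4},{t2,t3,t5},{t2,t4,t5},{t3,t4,t5}} V4={{t1},{t2},{t1,t2},{t1,t3},{t1,t4},{t1,t5},{t2,t3},{t2,t4},{t2,t5},{t1,t2,t4},{t1,t3,t4},{t1,t3,t5},{t2,t3,t4},{t2,t3,t5},{t2,t4,t5}} V5={{t2},{t1,t2},{t2,t3},{t2,t4},{t2,t5},{t1,t2,t4},{t2,t3,t4},{t2,t3,t5},{t2,t4,t5}}
  V12={{t3},{t1,t3},{t2,t3},{t3,t4},{t3,t5},{t1,t3,t4},{t1,t3,t5},{t2,t3,t4},{t2,t3,t5},{t3,t4,t5}} V13={{t4},{t1,t4},{t1,t5},{t2,t4},{t3,t4},{t3,t5},{t4,t5},{t1,t2,t4},{t1,t3,t4},{t1,t3,t5},{t2,t3,t4},{t2,t3,t5},{t2,t4,t5},{t3,t4,t5}} V14={{t1},{t1,t2},{t1,t3},{t1,t4},{t1,t5},{t2,t3},{t2,t4},{t1,t2,t4},{t1,t3,t4},{t1,t3,t5},{t2,t3,t4},{t2,t3,t5},{t2,t4,t5}} V15={{t1,t2},{t2,t3},{t2,t4},{t1,t2,t4},{t2,t3,t4},{t2,t3,t5},{t2,t4,t5}} V23={{t3,t4},{t3,t5},{t1,t3,t4},{t1,t3,t5},{t2,t3,t4},{t2,t3,t5},{t3,t4,t5}} V24={{t1,t3},{t2,t3},{t1,t3,t4},{t1,t3,t5},{t2,t3,t4},{t2,t3,t5}} V25={{t2,t3},{t2,t3,t4},{t2,t3,t5}} V34={{t1,t4},{t1,t5},{t2,t4},{t2,t5},{t1,t2,t4},{t1,t3,t4},{t1,t3,t5},{t2,t3,t4},{t2,t3,t5},{t2,t4,t5}} V35={{t2,t4},{t2,t5},{t1,t2,t4},{t2,t3,t4},{t2,t3,t5},{t2,t4,t5}} V45={{t2},{t1,t2},{t2,t3},{t2,t4},{t2,t5},{t1,t2,t4},{t2,t3,t4},{t2,t3,t5},{t2,t4,t5}}
  V123={{t3,t4},{t3,t5},{t1,t3,t4},{t1,t3,t5},{t2,t3,t4},{t2,t3,t5},{t3,t4,t5}} V124={{t1,t3},{t2,t3},{t1,t3,t4},{t1,t3,t5},{t2,t3,t4},{t2,t3,t5}} V125={{t2,t3},{t2,t3,t4},{t2,t3,t5}} V134={{t1,t4},{t1,t5},{t2,t4},{t1,t2,t4},{t1,t3,t4},{t1,t3,t5},{t2,t3,t4},{t2,t3,t5},{t2,t4,t5}} V135={{t2,t4},{t1,t2,t4},{t2,t3,t4},{t2,t3,t5},{t2,t4,t5}} V145={{t1,t2},{t2,t3},{t2,t4},{t1,t2,t4},{t2,t3,t4},{t2,t3,t5},{t2,t4,t5}} V234={{t1,t3,t4},{t1,t3,t5},{t2,t3,t4},{t2,t3,t5}} V235={{t2,t3,t4},{t2,t3,t5}} V245={{t2,t3},{t2,t3,t4},{t2,t3,t5}} V345={{t2,t4},{t2,t5},{t1,t2,t4},{t2,t3,t4},{t2,t3,t5},{t2,t4,t5}}
  V1234={{t1,t3,t4},{t1,t3,t5},{t2,t3,t4},{t2,t3,t5}} V1235={{t2,t3,t4},{t2,t3,t5}} V1245={{t2,t3},{t2,t3,t4},{t2,t3,t5}} V1345={{t2,t4},{t1,t2,t4},{t2,t3,t4},{t2,t3,t5},{t2,t4,t5}} V2345={{t2,t3,t4},{t2,t3,t5}}
  V12345={{t2,t3,t4},{t2,t3,t5}}
components per intersection:
  V1: {{t1},{t3},{t4},{t1,t2},{t1,t3},{t1,t4},{t1,t5},{t2,t3},{t2,t4},{t3,t4},{t3,t5},{t4,t5},{t1,t2,t4},{t1,t3,t4},{t1,t3,t5},{t2,t3,t4},{t2,t3,t5},{t2,t4,t5},{t3,t4,t5}}
  V2: {{t3},{t1,t3},{t2,t3},{t3,t4},{t3,t5},{t1,t3,t4},{t1,t3,t5},{t2,t3,t4},{t2,t3,t5},{t3,t4,t5}}
  V3: {{t4},{t5},{t1,t4},{t1,t5},{t2,t4},{t2,t5},{t3,t4},{t3,t5},{t4,t5},{t1,t2,t4},{t1,t3,t4},{t1,t3,t5},{t2,t3,t4},{t2,t3,t5},{t2,t4,t5},{t3,t4,t5}}
  V4: {{t1},{t2},{t1,t2},{t1,t3},{t1,t4},{t1,t5},{t2,t3},{t2,t4},{t2,t5},{t1,t2,t4},{t1,t3,t4},{t1,t3,t5},{t2,t3,t4},{t2,t3,t5},{t2,t4,t5}}
  V5: {{t2},{t1,t2},{t2,t3},{t2,t4},{t2,t5},{t1,t2,t4},{t2,t3,t4},{t2,t3,t5},{t2,t4,t5}}
  V12: {{t3},{t1,t3},{t2,t3},{t3,t4},{t3,t5},{t1,t3,t4},{t1,t3,t5},{t2,t3,t4},{t2,t3,t5},{t3,t4,t5}}
  V13: {{t4},{t1,t4},{t1,t5},{t2,t4},{t3,t4},{t3,t5},{t4,t5},{t1,t2,t4},{t1,t3,t4},{t1,t3,t5},{t2,t3,t4},{t2,t3,t5},{t2,t4,t5},{t3,t4,t5}}
  V14: {{t1},{t1,t2},{t1,t3},{t1,t4},{t1,t5},{t2,t3},{t2,t4},{t1,t2,t4},{t1,t3,t4},{t1,t3,t5},{t2,t3,t4},{t2,t3,t5},{t2,t4,t5}}
  V15: {{t1,t2},{t2,t3},{t2,t4},{t1,t2,t4},{t2,t3,t4},{t2,t3,t5},{t2,t4,t5}}
  V23: {{t3,t4},{t3,t5},{t1,t3,t4},{t1,t3,t5},{t2,t3,t4},{t2,t3,t5},{t3,t4,t5}}
  V24: {{t1,t3},{t1,t3,t4},{t1,t3,t5}} {{t2,t3},{t2,t3,t4},{t2,t3,t5}}
  V25: {{t2,t3},{t2,t3,t4},{t2,t3,t5}}
  V34: {{t1,t4},{t2,t4},{t2,t5},{t1,t2,t4},{t1,t3,t4},{t2,t3,t4},{t2,t3,t5},{t2,t4,t5}} {{t1,t5},{t1,t3,t5}}
  V35: {{t2,t4},{t2,t5},{t1,t2,t4},{t2,t3,t4},{t2,t3,t5},{t2,t4,t5}}
  V45: {{t2},{t1,t2},{t2,t3},{t2,t4},{t2,t5},{t1,t2,t4},{t2,t3,t4},{t2,t3,t5},{t2,t4,t5}}
  V123: {{t3,t4},{t3,t5},{t1,t3,t4},{t1,t3,t5},{t2,t3,t4},{t2,t3,t5},{t3,t4,t5}}
  V124: {{t1,t3},{t1,t3,t4},{t1,t3,t5}} {{t2,t3},{t2,t3,t4},{t2,t3,t5}}
  V125: {{t2,t3},{t2,t3,t4},{t2,t3,t5}}
  V134: {{t1,t4},{t2,t4},{t1,t2,t4},{t1,t3,t4},{t2,t3,t4},{t2,t4,t5}} {{t1,t5},{t1,t3,t5}} {{t2,t3,t5}}
  V135: {{t2,t4},{t1,t2,t4},{t2,t3,t4},{t2,t4,t5}} {{t2,t3,t5}}
  V145: {{t1,t2},{t2,t3},{t2,t4},{t1,t2,t4},{t2,t3,t4},{t2,t3,t5},{t2,t4,t5}}
  V234: {{t1,t3,t4}} {{t1,t3,t5}} {{t2,t3,t4}} {{t2,t3,t5}}
  V235: {{t2,t3,t4}} {{t2,t3,t5}}
  V245: {{t2,t3},{t2,t3,t4},{t2,t3,t5}}
  V345: {{t2,t4},{t2,t5},{t1,t2,t4},{t2,t3,t4},{t2,t3,t5},{t2,t4,t5}}
  V1234: {{t1,t3,t4}} {{t1,t3,t5}} {{t2,t3,t4}} {{t2,t3,t5}}
  V1235: {{t2,t3,t4}} {{t2,t3,t5}}
  V1245: {{t2,t3},{t2,t3,t4},{t2,t3,t5}}
  V1345: {{t2,t4},{t1,t2,t4},{t2,t3,t4},{t2,t4,t5}} {{t2,t3,t5}}
  V2345: {{t2,t3,t4}} {{t2,t3,t5}}
  V12345: {{t2,t3,t4}} {{t2,t3,t5}}
C dims 5,12,18,11; δ0: rk 4, SNF 1^4; δ1: rk 8, SNF 1^8; δ2: rk 9, SNF 1^9
Ȟ^0 = (5 − 4) − 0 = 1, so Ȟ^0 ≅ Z
Ȟ^1 = (12 − 8) − 4 = 0, so Ȟ^1 ≅ 0
Ȟ^2 = (18 − 9) − 8 = 1, so Ȟ^2 ≅ Z


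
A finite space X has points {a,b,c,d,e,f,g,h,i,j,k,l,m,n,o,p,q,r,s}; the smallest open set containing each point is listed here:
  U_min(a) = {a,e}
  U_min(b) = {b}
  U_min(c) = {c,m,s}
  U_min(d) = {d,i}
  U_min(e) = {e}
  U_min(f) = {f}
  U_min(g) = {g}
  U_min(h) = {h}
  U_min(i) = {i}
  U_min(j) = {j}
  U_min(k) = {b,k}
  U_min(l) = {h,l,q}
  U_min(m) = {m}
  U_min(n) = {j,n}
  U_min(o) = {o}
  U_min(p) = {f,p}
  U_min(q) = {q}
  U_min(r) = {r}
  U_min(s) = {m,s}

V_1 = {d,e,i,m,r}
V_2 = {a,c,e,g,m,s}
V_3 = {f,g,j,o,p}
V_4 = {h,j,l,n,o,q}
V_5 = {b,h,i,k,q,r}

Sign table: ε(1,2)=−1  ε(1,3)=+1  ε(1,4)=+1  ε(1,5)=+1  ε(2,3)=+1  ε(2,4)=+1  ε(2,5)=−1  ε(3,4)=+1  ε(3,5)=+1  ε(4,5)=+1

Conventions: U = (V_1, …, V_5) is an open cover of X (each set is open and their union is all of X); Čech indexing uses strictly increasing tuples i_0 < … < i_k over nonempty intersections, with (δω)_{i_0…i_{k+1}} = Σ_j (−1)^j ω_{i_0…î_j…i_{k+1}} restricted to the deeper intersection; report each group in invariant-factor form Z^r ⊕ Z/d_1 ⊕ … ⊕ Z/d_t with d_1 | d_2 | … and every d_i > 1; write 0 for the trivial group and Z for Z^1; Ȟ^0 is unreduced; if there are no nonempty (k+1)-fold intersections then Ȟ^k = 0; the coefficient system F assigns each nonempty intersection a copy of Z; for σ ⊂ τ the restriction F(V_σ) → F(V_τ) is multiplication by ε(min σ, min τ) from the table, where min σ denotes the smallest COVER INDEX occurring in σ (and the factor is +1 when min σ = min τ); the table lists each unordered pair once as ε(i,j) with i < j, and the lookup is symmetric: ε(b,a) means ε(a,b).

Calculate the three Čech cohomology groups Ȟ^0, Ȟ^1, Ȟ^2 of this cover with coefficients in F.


cover nerve:
  V12={e,m} V15={i,r} V23={g} V34={j,o} V45={h,q}
C dims 5,5; δ0: rk 5, SNF 1^4·2
Ȟ^0: (5−5)−0=0 ⇒ 0
Ȟ^1: (5−0)−5=0 plus torsion [2] ⇒ Z/2
Ȟ^2: (0−0)−0=0 ⇒ 0

Ȟ^0(U;F) ≅ 0; Ȟ^1(U;F) ≅ Z/2; Ȟ^2(U;F) ≅ 0


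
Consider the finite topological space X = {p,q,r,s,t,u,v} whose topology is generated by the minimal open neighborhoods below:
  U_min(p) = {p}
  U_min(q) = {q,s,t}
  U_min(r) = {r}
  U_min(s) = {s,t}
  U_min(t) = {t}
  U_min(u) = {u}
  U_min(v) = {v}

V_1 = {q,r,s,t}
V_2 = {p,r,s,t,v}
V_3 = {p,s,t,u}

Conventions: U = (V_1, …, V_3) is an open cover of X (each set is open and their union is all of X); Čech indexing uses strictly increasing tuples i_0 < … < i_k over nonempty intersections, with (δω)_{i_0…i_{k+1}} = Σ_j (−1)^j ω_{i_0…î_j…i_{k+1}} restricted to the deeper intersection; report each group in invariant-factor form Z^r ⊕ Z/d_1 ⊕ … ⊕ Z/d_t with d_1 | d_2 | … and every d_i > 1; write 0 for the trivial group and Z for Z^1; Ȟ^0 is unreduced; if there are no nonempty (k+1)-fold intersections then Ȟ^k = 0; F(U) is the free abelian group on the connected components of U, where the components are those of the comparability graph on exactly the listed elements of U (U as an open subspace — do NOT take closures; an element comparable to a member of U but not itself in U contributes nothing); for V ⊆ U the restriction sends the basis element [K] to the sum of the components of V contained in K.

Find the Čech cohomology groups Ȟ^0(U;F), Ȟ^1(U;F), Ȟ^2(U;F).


Ȟ^0 ≅ Z^5, Ȟ^1 ≅ 0, Ȟ^2 ≅ 0

nonempty overlaps:
  V12={r,s,t} V13={s,t} V23={p,s,t}
  V123={s,t}
components per intersection:
  V1: {q,s,t} {r}
  V2: {p} {r} {s,t} {v}
  V3: {p} {s,t} {u}
  V12: {r} {s,t}
  V13: {s,t}
  V23: {p} {s,t}
  V123: {s,t}
C dims 9,5,1; δ0: rk 4, SNF 1^4; δ1: rk 1, SNF 1^1
degree 0: 9−4−0 = 5 → Ȟ^0 ≅ Z^5
degree 1: 5−1−4 = 0 → Ȟ^1 ≅ 0
degree 2: 1−0−1 = 0 → Ȟ^2 ≅ 0


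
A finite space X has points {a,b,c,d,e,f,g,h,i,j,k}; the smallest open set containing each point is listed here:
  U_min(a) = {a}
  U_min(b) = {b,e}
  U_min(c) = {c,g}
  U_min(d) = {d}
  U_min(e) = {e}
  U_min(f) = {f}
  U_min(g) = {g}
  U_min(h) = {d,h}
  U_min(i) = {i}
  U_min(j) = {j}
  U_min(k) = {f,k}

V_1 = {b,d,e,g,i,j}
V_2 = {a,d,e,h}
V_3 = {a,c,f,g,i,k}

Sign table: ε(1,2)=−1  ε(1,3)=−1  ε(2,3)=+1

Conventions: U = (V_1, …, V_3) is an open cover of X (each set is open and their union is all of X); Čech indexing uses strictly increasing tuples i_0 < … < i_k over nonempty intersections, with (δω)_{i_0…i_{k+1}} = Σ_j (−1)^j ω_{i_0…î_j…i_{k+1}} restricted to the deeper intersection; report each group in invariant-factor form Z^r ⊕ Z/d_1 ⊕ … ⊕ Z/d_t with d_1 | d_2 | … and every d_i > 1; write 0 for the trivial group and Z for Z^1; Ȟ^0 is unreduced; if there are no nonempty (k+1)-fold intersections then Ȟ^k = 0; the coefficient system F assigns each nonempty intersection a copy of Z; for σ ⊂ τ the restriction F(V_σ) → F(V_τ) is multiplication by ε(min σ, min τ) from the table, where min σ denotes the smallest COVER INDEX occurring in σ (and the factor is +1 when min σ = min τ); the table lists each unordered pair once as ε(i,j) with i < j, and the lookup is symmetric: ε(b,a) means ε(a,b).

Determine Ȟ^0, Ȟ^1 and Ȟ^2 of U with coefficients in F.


Ȟ^0 = Z,  Ȟ^1 = Z,  Ȟ^2 = 0

nerve of the cover:
  V12={d,e} V13={g,i} V23={a}
C dims 3,3; δ0: rk 2, SNF 1^2
Ȟ^0 = (3 − 2) − 0 = 1, so Ȟ^0 ≅ Z
Ȟ^1 = (3 − 0) − 2 = 1, so Ȟ^1 ≅ Z
Ȟ^2 = (0 − 0) − 0 = 0, so Ȟ^2 ≅ 0


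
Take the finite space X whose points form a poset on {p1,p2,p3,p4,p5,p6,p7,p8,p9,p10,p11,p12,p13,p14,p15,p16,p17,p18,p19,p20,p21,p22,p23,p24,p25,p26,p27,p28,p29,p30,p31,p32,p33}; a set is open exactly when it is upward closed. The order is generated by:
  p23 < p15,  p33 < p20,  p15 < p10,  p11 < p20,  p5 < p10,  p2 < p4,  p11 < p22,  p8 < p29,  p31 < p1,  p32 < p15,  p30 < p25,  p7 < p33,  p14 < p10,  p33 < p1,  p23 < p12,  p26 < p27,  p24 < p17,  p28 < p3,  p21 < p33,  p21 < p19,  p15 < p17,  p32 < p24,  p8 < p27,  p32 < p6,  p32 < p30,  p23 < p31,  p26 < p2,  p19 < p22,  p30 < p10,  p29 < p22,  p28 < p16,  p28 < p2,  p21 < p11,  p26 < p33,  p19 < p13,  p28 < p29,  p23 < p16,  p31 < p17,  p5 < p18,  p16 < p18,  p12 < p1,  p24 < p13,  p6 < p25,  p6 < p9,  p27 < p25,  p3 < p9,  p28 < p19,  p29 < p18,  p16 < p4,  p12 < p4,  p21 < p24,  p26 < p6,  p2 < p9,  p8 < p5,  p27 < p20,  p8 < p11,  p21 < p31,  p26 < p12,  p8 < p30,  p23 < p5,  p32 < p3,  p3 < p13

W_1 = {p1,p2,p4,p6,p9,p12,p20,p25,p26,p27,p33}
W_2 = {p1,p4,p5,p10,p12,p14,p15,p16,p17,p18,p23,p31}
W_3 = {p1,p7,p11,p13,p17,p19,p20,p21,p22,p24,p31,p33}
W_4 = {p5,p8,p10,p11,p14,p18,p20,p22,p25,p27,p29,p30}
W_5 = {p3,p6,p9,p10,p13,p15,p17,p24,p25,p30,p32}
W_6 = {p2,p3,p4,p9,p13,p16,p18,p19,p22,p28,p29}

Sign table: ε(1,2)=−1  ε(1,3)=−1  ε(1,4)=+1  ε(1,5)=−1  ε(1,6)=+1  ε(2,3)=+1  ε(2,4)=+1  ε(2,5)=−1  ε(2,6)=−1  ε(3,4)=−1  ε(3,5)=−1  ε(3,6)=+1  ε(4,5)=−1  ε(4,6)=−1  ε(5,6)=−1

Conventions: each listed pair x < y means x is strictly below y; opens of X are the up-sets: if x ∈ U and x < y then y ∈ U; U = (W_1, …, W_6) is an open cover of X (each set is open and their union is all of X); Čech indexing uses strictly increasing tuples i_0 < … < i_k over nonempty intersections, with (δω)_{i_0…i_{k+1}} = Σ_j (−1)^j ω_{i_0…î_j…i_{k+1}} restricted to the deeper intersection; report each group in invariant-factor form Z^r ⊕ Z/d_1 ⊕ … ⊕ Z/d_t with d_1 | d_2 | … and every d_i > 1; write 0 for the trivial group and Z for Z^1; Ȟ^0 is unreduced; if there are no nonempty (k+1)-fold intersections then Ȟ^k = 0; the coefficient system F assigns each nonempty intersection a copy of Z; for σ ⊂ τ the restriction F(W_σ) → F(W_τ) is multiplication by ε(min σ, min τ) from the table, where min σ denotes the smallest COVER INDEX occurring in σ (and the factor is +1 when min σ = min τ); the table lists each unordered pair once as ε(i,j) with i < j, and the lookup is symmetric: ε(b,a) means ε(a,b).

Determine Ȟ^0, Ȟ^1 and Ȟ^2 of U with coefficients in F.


Ȟ^0 = 0; Ȟ^1 = Z/2; Ȟ^2 = Z

nerve of the cover:
  W12={p1,p4,p12} W13={p1,p20,p33} W14={p20,p25,p27} W15={p6,p9,p25} W16={p2,p4,p9} W23={p1,p17,p31} W24={p5,p10,p14,p18} W25={p10,p15,p17} W26={p4,p16,p18} W34={p11,p20,p22} W35={p13,p17,p24} W36={p13,p19,p22} W45={p10,p25,p30} W46={p18,p22,p29} W56={p3,p9,p13}
  W123={p1} W126={p4} W134={p20} W145={p25} W156={p9} W235={p17} W245={p10} W246={p18} W346={p22} W356={p13}
C dims 6,15,10; δ0: rk 6, SNF 1^5·2; δ1: rk 9, SNF 1^9
Ȟ^0 = (6 − 6) − 0 = 0, so Ȟ^0 ≅ 0
Ȟ^1 = (15 − 9) − 6 = 0 plus torsion [2], so Ȟ^1 ≅ Z/2
Ȟ^2 = (10 − 0) − 9 = 1, so Ȟ^2 ≅ Z


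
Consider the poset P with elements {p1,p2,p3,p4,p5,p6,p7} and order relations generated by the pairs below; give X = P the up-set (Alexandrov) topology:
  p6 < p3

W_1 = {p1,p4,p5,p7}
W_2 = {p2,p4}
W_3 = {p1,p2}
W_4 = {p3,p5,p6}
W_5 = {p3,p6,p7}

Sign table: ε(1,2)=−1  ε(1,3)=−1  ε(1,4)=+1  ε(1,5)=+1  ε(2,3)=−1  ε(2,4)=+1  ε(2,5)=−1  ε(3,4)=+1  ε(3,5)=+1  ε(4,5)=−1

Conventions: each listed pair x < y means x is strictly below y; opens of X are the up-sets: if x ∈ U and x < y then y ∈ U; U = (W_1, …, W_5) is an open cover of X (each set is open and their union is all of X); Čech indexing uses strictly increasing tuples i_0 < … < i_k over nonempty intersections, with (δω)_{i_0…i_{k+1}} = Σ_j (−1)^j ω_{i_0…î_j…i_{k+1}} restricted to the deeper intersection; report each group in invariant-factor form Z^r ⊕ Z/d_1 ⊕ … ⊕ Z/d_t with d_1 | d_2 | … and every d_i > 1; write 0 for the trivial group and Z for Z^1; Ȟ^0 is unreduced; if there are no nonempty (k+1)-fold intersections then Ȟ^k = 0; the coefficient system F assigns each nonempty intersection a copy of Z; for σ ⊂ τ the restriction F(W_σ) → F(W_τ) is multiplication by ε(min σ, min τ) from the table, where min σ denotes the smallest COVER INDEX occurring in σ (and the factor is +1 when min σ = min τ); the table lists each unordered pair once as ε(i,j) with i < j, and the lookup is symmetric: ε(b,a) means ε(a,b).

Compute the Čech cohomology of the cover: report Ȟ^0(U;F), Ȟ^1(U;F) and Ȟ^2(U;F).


Ȟ^0(U;F) ≅ 0, Ȟ^1(U;F) ≅ Z ⊕ Z/2 and Ȟ^2(U;F) ≅ 0

intersection data:
  W12={p4} W13={p1} W14={p5} W15={p7} W23={p2} W45={p3,p6}
C dims 5,6; δ0: rk 5, SNF 1^4·2
Ȟ^0 = (5 − 5) − 0 = 0, so Ȟ^0 ≅ 0
Ȟ^1 = (6 − 0) − 5 = 1 plus torsion [2], so Ȟ^1 ≅ Z ⊕ Z/2
Ȟ^2 = (0 − 0) − 0 = 0, so Ȟ^2 ≅ 0


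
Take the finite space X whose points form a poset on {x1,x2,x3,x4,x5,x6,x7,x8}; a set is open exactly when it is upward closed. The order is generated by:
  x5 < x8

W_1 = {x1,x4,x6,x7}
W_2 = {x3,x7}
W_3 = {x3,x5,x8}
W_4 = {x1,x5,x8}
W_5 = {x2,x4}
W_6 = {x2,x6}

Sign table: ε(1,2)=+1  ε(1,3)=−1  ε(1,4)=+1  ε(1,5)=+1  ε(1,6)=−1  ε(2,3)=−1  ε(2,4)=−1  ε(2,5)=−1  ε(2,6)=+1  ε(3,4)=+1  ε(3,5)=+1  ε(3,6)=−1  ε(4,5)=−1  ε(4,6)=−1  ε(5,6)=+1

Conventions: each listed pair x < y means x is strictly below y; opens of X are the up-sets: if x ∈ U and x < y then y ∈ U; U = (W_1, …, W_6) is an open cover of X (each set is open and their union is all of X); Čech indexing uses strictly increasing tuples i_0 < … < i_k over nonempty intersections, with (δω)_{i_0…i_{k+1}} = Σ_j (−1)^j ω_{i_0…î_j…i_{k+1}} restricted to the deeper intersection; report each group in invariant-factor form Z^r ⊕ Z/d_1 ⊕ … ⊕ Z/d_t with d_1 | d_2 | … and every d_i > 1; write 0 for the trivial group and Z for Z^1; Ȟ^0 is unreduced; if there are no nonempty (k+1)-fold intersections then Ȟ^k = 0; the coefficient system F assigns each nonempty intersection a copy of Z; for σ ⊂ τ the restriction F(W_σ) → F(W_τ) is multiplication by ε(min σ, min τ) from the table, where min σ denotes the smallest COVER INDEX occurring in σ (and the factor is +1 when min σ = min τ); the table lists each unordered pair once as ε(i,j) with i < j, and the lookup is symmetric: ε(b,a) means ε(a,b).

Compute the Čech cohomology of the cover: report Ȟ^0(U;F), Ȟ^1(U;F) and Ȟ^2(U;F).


nerve simplices:
  W12={x7} W14={x1} W15={x4} W16={x6} W23={x3} W34={x5,x8} W56={x2}
C dims 6,7; δ0: rk 6, SNF 1^5·2
degree 0: 6−6−0 = 0 → Ȟ^0 ≅ 0
degree 1: 7−0−6 = 1 plus torsion [2] → Ȟ^1 ≅ Z ⊕ Z/2
degree 2: 0−0−0 = 0 → Ȟ^2 ≅ 0

Ȟ^0(U;F) ≅ 0, Ȟ^1(U;F) ≅ Z ⊕ Z/2 and Ȟ^2(U;F) ≅ 0


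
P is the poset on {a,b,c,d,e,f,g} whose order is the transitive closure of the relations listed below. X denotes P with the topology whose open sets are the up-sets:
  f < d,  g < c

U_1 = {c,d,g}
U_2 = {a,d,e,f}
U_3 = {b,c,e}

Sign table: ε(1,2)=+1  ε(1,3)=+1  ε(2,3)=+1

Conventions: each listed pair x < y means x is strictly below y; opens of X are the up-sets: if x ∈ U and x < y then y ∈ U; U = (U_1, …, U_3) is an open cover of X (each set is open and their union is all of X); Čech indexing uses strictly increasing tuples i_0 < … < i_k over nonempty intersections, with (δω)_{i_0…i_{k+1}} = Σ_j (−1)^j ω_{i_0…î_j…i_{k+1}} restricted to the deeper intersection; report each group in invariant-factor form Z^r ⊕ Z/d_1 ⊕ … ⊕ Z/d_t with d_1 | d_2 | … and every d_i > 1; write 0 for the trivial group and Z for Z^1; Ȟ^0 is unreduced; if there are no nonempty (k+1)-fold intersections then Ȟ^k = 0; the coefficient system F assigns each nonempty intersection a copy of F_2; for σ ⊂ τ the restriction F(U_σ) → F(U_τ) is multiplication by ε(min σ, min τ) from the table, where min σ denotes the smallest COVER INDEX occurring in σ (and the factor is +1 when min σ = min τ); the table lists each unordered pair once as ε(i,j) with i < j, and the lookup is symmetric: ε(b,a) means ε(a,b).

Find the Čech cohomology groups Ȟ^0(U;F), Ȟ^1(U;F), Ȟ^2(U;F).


nonempty intersections:
  U12={d} U13={c} U23={e}
C dims 3,3; δ0: rk_F2 2
Ȟ^0: (3−2)−0=1 ⇒ Z/2
Ȟ^1: (3−0)−2=1 ⇒ Z/2
Ȟ^2: (0−0)−0=0 ⇒ 0

Ȟ^0(U;F) ≅ Z/2, Ȟ^1(U;F) ≅ Z/2, Ȟ^2(U;F) ≅ 0


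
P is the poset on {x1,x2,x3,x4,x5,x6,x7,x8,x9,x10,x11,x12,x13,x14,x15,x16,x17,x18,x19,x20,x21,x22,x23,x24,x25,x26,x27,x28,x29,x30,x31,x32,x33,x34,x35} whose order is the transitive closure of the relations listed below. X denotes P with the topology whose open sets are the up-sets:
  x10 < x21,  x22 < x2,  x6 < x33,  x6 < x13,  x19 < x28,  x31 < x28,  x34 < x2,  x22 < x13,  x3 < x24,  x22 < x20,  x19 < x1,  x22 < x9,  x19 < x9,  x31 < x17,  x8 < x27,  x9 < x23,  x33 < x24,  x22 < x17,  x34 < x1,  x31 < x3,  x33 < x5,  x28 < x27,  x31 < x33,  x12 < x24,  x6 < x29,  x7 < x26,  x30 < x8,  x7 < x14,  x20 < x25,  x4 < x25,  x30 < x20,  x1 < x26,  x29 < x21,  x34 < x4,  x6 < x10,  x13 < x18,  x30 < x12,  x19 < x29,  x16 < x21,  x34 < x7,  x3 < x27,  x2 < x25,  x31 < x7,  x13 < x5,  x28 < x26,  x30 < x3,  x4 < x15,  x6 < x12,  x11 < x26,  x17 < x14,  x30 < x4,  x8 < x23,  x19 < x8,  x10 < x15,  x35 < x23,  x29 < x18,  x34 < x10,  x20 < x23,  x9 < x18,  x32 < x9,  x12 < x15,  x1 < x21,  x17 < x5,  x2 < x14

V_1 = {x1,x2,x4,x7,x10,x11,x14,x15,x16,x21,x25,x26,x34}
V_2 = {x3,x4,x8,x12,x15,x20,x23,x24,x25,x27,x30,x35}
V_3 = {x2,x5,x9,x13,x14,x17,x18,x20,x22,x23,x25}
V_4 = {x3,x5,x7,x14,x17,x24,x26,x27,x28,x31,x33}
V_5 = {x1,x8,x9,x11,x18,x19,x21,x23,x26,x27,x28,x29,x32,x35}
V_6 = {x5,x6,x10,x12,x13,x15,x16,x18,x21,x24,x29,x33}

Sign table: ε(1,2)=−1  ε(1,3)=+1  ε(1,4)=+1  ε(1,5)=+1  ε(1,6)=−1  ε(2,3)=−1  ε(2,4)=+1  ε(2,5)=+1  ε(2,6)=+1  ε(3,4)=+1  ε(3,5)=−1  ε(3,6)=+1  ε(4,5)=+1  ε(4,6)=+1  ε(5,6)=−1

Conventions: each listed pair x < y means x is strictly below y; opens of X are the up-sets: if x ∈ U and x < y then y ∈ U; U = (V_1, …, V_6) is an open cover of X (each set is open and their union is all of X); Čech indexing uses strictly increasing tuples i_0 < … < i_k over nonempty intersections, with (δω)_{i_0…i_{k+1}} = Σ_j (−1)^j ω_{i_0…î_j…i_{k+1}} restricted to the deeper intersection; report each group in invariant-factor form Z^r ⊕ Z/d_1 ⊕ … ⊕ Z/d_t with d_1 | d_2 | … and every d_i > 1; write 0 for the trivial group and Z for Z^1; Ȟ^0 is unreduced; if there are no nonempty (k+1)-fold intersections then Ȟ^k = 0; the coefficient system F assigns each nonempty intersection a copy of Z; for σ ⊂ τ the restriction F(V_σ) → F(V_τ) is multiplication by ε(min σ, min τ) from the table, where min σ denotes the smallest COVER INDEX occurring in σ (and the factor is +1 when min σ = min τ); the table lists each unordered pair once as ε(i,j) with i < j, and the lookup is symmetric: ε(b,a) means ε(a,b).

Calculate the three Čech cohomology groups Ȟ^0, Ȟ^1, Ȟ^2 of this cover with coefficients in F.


Ȟ^0 = 0, Ȟ^1 = Z/2 and Ȟ^2 = Z

intersection data:
  V12={x4,x15,x25} V13={x2,x14,x25} V14={x7,x14,x26} V15={x1,x11,x21,x26} V16={x10,x15,x16,x21} V23={x20,x23,x25} V24={x3,x24,x27} V25={x8,x23,x27,x35} V26={x12,x15,x24} V34={x5,x14,x17} V35={x9,x18,x23} V36={x5,x13,x18} V45={x26,x27,x28} V46={x5,x24,x33} V56={x18,x21,x29}
  V123={x25} V126={x15} V134={x14} V145={x26} V156={x21} V235={x23} V245={x27} V246={x24} V346={x5} V356={x18}
C dims 6,15,10; δ0: rk 6, SNF 1^5·2; δ1: rk 9, SNF 1^9
Ȟ^0 = (6 − 6) − 0 = 0, so Ȟ^0 ≅ 0
Ȟ^1 = (15 − 9) − 6 = 0 plus torsion [2], so Ȟ^1 ≅ Z/2
Ȟ^2 = (10 − 0) − 9 = 1, so Ȟ^2 ≅ Z


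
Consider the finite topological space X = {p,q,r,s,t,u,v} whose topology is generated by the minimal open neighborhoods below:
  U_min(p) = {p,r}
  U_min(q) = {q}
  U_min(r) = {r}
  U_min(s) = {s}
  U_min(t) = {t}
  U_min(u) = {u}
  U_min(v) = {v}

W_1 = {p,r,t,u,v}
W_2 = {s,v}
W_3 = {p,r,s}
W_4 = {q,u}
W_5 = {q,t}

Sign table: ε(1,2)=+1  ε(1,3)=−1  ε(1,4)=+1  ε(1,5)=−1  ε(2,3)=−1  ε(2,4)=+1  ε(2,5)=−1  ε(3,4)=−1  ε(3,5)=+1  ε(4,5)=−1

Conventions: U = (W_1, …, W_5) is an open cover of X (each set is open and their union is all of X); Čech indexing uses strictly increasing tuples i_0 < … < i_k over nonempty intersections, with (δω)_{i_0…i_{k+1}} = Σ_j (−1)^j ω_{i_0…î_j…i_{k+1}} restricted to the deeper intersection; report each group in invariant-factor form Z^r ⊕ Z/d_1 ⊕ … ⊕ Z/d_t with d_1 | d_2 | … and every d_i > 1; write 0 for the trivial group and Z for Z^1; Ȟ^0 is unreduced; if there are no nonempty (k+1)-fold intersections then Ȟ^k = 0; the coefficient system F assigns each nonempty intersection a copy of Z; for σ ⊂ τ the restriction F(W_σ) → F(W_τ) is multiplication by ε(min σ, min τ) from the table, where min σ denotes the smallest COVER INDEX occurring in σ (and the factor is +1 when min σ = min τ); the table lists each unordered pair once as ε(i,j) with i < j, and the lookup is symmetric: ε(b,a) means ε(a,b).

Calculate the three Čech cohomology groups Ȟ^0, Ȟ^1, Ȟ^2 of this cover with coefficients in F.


Ȟ^0 ≅ Z; Ȟ^1 ≅ Z^2; Ȟ^2 ≅ 0

cover nerve:
  W12={v} W13={p,r} W14={u} W15={t} W23={s} W45={q}
C dims 5,6; δ0: rk 4, SNF 1^4
Ȟ^0: (5−4)−0=1 ⇒ Z
Ȟ^1: (6−0)−4=2 ⇒ Z^2
Ȟ^2: (0−0)−0=0 ⇒ 0


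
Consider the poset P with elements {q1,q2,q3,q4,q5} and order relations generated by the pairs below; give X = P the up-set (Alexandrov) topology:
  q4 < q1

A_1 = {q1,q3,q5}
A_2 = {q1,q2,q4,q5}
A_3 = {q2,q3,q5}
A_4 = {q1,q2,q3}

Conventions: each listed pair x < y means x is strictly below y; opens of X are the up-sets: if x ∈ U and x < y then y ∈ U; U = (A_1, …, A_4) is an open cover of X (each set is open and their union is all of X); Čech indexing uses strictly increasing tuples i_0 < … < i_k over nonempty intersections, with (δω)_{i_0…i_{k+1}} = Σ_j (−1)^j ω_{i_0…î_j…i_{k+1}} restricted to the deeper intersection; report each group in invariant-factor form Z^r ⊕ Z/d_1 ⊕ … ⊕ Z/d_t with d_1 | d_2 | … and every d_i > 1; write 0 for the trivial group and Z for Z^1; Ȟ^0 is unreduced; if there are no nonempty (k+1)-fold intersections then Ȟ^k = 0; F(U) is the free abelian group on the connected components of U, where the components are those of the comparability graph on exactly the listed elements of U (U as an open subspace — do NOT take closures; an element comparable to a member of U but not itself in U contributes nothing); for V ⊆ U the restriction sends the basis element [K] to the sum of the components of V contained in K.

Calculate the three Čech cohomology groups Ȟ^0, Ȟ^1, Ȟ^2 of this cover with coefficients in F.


Ȟ^0 = Z^4, Ȟ^1 = 0 and Ȟ^2 = 0

cover nerve:
  A12={q1,q5} A13={q3,q5} A14={q1,q3} A23={q2,q5} A24={q1,q2} A34={q2,q3}
  A123={q5} A124={q1} A134={q3} A234={q2}
components per intersection:
  A1: {q1} {q3} {q5}
  A2: {q1,q4} {q2} {q5}
  A3: {q2} {q3} {q5}
  A4: {q1} {q2} {q3}
  A12: {q1} {q5}
  A13: {q3} {q5}
  A14: {q1} {q3}
  A23: {q2} {q5}
  A24: {q1} {q2}
  A34: {q2} {q3}
  A123: {q5}
  A124: {q1}
  A134: {q3}
  A234: {q2}
C dims 12,12,4; δ0: rk 8, SNF 1^8; δ1: rk 4, SNF 1^4
Ȟ^0: (12−8)−0=4 ⇒ Z^4
Ȟ^1: (12−4)−8=0 ⇒ 0
Ȟ^2: (4−0)−4=0 ⇒ 0


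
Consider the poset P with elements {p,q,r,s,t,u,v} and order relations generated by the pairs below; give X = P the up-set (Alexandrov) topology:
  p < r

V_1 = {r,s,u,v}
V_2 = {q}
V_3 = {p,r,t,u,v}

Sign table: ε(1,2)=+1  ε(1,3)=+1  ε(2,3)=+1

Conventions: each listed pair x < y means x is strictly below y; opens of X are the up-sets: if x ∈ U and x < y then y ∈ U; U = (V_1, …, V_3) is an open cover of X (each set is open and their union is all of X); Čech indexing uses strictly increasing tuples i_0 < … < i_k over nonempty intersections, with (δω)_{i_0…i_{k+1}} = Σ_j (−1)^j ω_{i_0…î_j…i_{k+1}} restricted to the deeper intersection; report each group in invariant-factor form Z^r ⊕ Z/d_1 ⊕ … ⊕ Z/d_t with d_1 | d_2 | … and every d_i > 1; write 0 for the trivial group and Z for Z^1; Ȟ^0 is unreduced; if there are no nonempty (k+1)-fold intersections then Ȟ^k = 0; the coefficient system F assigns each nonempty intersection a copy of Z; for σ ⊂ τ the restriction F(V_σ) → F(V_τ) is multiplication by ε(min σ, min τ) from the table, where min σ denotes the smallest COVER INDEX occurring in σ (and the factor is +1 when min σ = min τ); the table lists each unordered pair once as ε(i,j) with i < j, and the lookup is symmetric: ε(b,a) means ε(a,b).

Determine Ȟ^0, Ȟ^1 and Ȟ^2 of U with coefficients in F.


Ȟ^0 = Z^2,  Ȟ^1 = 0,  Ȟ^2 = 0

nerve of the cover:
  V13={r,u,v}
C dims 3,1; δ0: rk 1, SNF 1^1
Ȟ^0 = (3 − 1) − 0 = 2, so Ȟ^0 ≅ Z^2
Ȟ^1 = (1 − 0) − 1 = 0, so Ȟ^1 ≅ 0
Ȟ^2 = (0 − 0) − 0 = 0, so Ȟ^2 ≅ 0


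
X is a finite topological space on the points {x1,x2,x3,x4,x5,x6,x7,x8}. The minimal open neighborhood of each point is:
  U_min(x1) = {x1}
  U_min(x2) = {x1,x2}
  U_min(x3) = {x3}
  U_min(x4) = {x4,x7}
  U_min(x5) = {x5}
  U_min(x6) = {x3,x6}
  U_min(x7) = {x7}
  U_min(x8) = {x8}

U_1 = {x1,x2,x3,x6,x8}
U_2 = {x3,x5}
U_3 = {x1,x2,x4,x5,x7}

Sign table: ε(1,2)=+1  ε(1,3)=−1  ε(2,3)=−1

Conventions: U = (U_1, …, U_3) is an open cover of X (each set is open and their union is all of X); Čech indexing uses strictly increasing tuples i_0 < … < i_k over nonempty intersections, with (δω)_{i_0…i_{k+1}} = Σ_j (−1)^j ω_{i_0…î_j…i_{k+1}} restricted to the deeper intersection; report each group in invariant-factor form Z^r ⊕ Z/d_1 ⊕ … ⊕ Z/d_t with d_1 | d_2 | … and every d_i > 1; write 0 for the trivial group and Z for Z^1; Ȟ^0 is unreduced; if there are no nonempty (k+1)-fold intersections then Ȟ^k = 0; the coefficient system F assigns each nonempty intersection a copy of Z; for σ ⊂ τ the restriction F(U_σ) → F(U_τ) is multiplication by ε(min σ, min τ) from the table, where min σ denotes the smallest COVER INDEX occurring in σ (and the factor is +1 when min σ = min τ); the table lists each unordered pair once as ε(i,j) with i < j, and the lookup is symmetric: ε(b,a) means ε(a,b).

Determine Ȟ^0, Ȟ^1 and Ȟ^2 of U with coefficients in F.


cover nerve:
  U12={x3} U13={x1,x2} U23={x5}
C dims 3,3; δ0: rk 2, SNF 1^2
Ȟ^0: (3−2)−0=1 ⇒ Z
Ȟ^1: (3−0)−2=1 ⇒ Z
Ȟ^2: (0−0)−0=0 ⇒ 0

Ȟ^0 ≅ Z, Ȟ^1 ≅ Z, Ȟ^2 ≅ 0


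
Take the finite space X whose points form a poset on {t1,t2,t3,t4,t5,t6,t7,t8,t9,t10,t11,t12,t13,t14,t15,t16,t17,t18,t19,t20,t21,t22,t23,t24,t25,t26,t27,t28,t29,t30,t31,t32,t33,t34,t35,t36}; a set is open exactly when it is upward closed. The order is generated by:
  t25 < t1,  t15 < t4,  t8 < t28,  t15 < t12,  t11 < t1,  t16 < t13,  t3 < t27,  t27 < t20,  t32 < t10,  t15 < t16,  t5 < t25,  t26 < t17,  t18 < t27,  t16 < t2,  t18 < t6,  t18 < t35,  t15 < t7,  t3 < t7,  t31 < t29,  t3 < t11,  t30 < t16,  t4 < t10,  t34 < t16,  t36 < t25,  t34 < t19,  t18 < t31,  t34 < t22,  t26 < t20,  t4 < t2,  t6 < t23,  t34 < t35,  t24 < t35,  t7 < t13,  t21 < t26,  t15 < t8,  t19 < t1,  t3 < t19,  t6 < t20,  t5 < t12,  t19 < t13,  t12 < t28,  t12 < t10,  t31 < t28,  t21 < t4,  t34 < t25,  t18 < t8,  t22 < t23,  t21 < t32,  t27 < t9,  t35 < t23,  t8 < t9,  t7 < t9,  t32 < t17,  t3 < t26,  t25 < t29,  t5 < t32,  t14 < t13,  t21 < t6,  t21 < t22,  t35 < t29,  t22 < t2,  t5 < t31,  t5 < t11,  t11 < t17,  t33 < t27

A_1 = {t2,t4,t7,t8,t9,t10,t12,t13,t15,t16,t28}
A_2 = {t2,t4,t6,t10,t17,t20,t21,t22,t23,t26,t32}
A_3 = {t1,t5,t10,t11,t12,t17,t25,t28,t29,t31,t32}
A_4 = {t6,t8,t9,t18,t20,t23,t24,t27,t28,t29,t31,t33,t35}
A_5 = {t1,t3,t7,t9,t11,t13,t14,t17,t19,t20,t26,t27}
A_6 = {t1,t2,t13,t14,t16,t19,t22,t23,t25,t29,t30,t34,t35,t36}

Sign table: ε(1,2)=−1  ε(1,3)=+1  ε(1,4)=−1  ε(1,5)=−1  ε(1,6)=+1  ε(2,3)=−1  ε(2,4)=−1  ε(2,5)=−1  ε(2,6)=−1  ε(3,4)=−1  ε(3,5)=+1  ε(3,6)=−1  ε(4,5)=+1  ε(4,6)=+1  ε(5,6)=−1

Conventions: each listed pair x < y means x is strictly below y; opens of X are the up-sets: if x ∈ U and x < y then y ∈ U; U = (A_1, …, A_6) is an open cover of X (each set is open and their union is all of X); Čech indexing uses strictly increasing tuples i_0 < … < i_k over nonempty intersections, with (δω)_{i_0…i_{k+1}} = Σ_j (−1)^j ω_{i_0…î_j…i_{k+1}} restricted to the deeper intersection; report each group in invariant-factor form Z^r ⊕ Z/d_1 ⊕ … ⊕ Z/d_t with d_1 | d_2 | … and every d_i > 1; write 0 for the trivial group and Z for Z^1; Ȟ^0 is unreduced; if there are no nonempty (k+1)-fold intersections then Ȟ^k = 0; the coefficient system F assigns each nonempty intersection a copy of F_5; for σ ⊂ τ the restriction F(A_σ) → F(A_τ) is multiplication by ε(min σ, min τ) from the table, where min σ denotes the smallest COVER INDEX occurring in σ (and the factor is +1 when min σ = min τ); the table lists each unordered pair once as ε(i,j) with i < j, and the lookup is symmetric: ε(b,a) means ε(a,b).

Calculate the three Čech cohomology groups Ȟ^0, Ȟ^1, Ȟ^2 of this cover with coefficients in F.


Ȟ^0 ≅ 0, Ȟ^1 ≅ 0 and Ȟ^2 ≅ Z/5

nerve simplices:
  A12={t2,t4,t10} A13={t10,t12,t28} A14={t8,t9,t28} A15={t7,t9,t13} A16={t2,t13,t16} A23={t10,t17,t32} A24={t6,t20,t23} A25={t17,t20,t26} A26={t2,t22,t23} A34={t28,t29,t31} A35={t1,t11,t17} A36={t1,t25,t29} A45={t9,t20,t27} A46={t23,t29,t35} A56={t1,t13,t14,t19}
  A123={t10} A126={t2} A134={t28} A145={t9} A156={t13} A235={t17} A245={t20} A246={t23} A346={t29} A356={t1}
C dims 6,15,10; δ0: rk_F5 6; δ1: rk_F5 9
degree 0: 6−6−0 = 0 → Ȟ^0 ≅ 0
degree 1: 15−9−6 = 0 → Ȟ^1 ≅ 0
degree 2: 10−0−9 = 1 → Ȟ^2 ≅ Z/5
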